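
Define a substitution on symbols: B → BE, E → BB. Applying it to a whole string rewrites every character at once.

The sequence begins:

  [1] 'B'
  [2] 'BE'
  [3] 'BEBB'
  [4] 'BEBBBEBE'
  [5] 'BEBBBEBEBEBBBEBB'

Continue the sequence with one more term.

Rewriting the 16 symbols of BEBBBEBEBEBBBEBB one by one yields BE BB BE BE BE BB BE BB BE BB BE BE BE BB BE BE; concatenated:

BEBBBEBEBEBBBEBBBEBBBEBEBEBBBEBE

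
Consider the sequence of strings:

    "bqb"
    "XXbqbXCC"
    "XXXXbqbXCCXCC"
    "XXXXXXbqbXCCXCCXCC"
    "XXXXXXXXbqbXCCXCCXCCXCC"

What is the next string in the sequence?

XXXXXXXXXXbqbXCCXCCXCCXCCXCC

Each term wraps the previous one in XX on the left and XCC on the right.
So the next term is XX·XXXXXXXXbqbXCCXCCXCCXCC·XCC.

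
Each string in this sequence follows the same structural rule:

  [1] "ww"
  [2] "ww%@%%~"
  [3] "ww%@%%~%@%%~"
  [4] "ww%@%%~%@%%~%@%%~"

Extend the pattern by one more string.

Each term is the previous one with %@%%~ appended.
One more step from ww%@%%~%@%%~%@%%~ gives the answer.

ww%@%%~%@%%~%@%%~%@%%~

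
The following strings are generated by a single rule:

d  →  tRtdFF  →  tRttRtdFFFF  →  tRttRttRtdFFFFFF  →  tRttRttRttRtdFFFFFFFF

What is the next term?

Each term wraps the previous one in tRt on the left and FF on the right.
Applying this once more to tRttRttRttRtdFFFFFFFF:

tRttRttRttRttRtdFFFFFFFFFF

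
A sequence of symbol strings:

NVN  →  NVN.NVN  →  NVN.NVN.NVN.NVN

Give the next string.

s(k+1) = s(k)·.·s(k) — each term doubles the last with '.' between the halves.
So the next term is two copies of NVN.NVN.NVN.NVN with '.' between the halves.

NVN.NVN.NVN.NVN.NVN.NVN.NVN.NVN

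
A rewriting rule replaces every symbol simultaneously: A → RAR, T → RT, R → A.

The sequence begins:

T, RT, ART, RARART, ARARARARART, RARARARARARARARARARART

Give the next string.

ARARARARARARARARARARARARARARARARARARARARART

Applying the rule to each of the 22 symbols of RARARARARARARARARARART gives the pieces A RAR A RAR A RAR A RAR A RAR A RAR A RAR A RAR A RAR A RAR A RT, which concatenate to the answer.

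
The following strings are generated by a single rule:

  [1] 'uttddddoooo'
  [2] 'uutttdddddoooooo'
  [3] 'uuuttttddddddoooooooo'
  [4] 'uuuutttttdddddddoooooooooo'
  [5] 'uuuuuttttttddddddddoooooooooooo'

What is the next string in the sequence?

uuuuuutttttttdddddddddoooooooooooooo

Each string has the form u^{n-1} t^{n} d^{n+2} o^{2n}, where the shown terms are n = 2, 3, 4, 5, 6.
At n = 7 the blocks have lengths 6, 7, 9, 14.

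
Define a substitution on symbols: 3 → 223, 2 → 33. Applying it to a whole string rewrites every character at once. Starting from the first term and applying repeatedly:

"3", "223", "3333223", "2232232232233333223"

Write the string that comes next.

Replace each of the 19 characters of 2232232232233333223 in place — 33 33 223 33 33 223 33 33 223 33 33 223 223 223 223 223 33 33 223 — and concatenate.

33332233333223333322333332232232232232233333223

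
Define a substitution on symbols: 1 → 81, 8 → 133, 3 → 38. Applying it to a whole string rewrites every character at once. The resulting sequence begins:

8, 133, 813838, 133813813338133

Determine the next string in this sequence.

φ(133813813338133) expands symbol-by-symbol to 81 38 38 133 81 38 133 81 38 38 38 133 81 38 38; joining the 15 pieces gives the next term.

813838133813813381383838133813838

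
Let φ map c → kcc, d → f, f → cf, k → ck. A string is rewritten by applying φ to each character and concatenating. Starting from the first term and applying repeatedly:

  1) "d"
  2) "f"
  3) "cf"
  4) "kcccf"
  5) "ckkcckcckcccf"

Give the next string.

Rewriting the 13 symbols of ckkcckcckcccf one by one yields kcc ck ck kcc kcc ck kcc kcc ck kcc kcc kcc cf; concatenated:

kccckckkcckccckkcckccckkcckcckcccf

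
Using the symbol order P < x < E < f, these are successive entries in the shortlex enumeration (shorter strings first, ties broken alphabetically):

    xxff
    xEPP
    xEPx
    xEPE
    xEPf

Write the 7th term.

Advancing 2 positions from xEPf through xEPf → xExP reaches term 7.

xExx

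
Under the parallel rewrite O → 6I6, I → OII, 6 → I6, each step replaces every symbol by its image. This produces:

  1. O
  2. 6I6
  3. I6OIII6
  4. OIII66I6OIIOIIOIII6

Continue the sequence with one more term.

Rewriting the 19 symbols of OIII66I6OIIOIIOIII6 one by one yields 6I6 OII OII OII I6 I6 OII I6 6I6 OII OII 6I6 OII OII 6I6 OII OII OII I6; concatenated:

6I6OIIOIIOIII6I6OIII66I6OIIOII6I6OIIOII6I6OIIOIIOIII6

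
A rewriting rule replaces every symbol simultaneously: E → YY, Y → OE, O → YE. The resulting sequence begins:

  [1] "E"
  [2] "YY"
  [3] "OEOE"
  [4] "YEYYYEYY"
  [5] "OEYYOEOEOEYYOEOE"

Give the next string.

Rewriting the 16 symbols of OEYYOEOEOEYYOEOE one by one yields YE YY OE OE YE YY YE YY YE YY OE OE YE YY YE YY; concatenated:

YEYYOEOEYEYYYEYYYEYYOEOEYEYYYEYY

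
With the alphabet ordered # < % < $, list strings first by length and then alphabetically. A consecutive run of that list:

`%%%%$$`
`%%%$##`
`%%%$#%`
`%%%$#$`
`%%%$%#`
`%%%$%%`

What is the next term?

The successor of %%%$%% increments the rightmost position that isn't already $ and resets every position after it to #.

%%%$%$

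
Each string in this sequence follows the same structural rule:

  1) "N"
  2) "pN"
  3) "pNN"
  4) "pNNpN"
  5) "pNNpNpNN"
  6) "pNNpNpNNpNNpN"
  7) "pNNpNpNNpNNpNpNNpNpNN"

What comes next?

Each term (from the third on) is the previous term followed by the one before it: term 3 = pN·N = pNN.
So term 8 is pNNpNpNNpNNpNpNNpNpNN·pNNpNpNNpNNpN.

pNNpNpNNpNNpNpNNpNpNNpNNpNpNNpNNpN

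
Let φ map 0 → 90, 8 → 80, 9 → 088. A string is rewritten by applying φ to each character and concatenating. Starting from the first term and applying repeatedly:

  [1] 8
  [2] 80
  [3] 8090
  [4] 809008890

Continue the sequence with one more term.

80900889090808008890

Expanding 809008890: 8→80, 0→90, 9→088, 0→90, 0→90, 8→80, 8→80, 9→088, 0→90. Concatenated: 80 90 088 90 90 80 80 088 90.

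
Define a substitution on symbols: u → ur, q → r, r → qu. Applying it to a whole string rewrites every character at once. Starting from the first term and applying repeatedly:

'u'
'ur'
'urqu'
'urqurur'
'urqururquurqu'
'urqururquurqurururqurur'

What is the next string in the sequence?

Replace each of the 23 characters of urqururquurqurururqurur in place — ur qu r ur qu ur qu r ur ur qu r ur qu ur qu ur qu r ur qu ur qu — and concatenate.

urqururquurqurururqururquurquurqururquurqu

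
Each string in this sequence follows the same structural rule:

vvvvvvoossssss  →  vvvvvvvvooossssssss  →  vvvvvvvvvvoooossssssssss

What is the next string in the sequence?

vvvvvvvvvvvvooooossssssssssss

Each string has the form v^{2n} o^{n-1} s^{2n}, where the shown terms are n = 3, 4, 5.
For the next term, n = 6, so the run lengths are 12, 5, 12.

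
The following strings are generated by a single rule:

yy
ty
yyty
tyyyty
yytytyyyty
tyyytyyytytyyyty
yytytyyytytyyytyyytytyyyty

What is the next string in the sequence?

tyyytyyytytyyytyyytytyyytytyyytyyytytyyyty

This is a Fibonacci-style word recurrence s(k) = s(k−2)·s(k−1): e.g. yy·ty = yyty.
The next term joins tyyytyyytytyyyty and yytytyyytytyyytyyytytyyyty.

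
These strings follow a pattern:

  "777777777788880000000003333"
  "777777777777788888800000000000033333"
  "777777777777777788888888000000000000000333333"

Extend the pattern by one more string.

777777777777777777788888888880000000000000000003333333

Each string has the form 7^{3n+1} 8^{2n-2} 0^{3n} 3^{n+1}, where the shown terms are n = 3, 4, 5.
At n = 6 the blocks have lengths 19, 10, 18, 7.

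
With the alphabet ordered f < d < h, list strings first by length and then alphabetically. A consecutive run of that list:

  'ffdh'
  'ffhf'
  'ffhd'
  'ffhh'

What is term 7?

Continuing the enumeration 3 steps past ffhh: ffhh → fdff → fdfd → (answer).

fdfh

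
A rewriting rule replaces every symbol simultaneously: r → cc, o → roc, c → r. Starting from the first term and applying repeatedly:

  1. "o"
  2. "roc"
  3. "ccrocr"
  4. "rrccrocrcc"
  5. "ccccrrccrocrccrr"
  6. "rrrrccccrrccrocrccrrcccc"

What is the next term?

ccccccccrrrrccccrrccrocrccrrccccrrrr

Applying the rule to each of the 24 symbols of rrrrccccrrccrocrccrrcccc gives the pieces cc cc cc cc r r r r cc cc r r cc roc r cc r r cc cc r r r r, which concatenate to the answer.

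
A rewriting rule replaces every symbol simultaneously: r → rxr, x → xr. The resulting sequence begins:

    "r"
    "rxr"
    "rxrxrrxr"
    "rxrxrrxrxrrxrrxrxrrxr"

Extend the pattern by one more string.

Applying the rule to each of the 21 symbols of rxrxrrxrxrrxrrxrxrrxr gives the pieces rxr xr rxr xr rxr rxr xr rxr xr rxr rxr xr rxr rxr xr rxr xr rxr rxr xr rxr, which concatenate to the answer.

rxrxrrxrxrrxrrxrxrrxrxrrxrrxrxrrxrrxrxrrxrxrrxrrxrxrrxr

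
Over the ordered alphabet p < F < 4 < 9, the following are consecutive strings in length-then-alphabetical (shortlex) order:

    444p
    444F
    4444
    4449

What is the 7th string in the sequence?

Continuing the enumeration 3 steps past 4449: 4449 → 449p → 449F → (answer).

4494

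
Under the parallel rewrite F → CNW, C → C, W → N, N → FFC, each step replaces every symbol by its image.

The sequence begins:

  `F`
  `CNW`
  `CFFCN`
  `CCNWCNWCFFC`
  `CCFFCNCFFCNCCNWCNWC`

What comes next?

CCCNWCNWCFFCCCNWCNWCFFCCCFFCNCFFCNC

φ(CCFFCNCFFCNCCNWCNWC) expands symbol-by-symbol to C C CNW CNW C FFC C CNW CNW C FFC C C FFC N C FFC N C; joining the 19 pieces gives the next term.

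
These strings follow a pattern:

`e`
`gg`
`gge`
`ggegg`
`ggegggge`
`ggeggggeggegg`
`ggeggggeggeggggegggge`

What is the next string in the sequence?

ggeggggeggeggggeggggeggeggggeggegg

This is a Fibonacci-style word recurrence s(k) = s(k−1)·s(k−2): e.g. gg·e = gge.
Continuing: ggeggggeggeggggegggge · ggeggggeggegg gives term 8.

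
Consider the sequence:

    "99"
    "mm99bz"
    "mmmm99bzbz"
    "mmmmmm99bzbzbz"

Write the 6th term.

s(k+1) = mm·s(k)·bz, so each term gains mm as a prefix and bz as a suffix.
From mmmmmm99bzbzbz, 2 further steps: mmmmmm99bzbzbz → mmmmmmmm99bzbzbzbz → (answer).

mmmmmmmmmm99bzbzbzbzbz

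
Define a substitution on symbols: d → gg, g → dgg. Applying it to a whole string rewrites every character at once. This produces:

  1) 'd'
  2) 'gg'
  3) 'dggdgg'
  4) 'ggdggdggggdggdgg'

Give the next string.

Rewriting the 16 symbols of ggdggdggggdggdgg one by one yields dgg dgg gg dgg dgg gg dgg dgg dgg dgg gg dgg dgg gg dgg dgg; concatenated:

dggdggggdggdggggdggdggdggdggggdggdggggdggdgg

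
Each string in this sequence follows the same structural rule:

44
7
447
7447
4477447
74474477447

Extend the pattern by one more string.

This is a Fibonacci-style word recurrence s(k) = s(k−2)·s(k−1): e.g. 44·7 = 447.
Continuing: 4477447 · 74474477447 gives term 7.

447744774474477447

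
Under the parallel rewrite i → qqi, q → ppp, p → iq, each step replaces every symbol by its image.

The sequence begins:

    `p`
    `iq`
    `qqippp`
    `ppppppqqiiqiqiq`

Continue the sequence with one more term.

Applying the rule to each of the 15 symbols of ppppppqqiiqiqiq gives the pieces iq iq iq iq iq iq ppp ppp qqi qqi ppp qqi ppp qqi ppp, which concatenate to the answer.

iqiqiqiqiqiqppppppqqiqqipppqqipppqqippp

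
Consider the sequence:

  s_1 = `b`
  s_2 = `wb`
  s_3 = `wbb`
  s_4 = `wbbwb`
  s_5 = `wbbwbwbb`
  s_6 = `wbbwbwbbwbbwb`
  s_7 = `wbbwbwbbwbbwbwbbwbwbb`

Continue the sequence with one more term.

wbbwbwbbwbbwbwbbwbwbbwbbwbwbbwbbwb

This is a Fibonacci-style word recurrence s(k) = s(k−1)·s(k−2): e.g. wb·b = wbb.
Continuing: wbbwbwbbwbbwbwbbwbwbb · wbbwbwbbwbbwb gives term 8.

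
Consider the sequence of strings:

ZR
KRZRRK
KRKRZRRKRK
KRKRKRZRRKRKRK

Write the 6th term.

KRKRKRKRKRZRRKRKRKRKRK

s(k+1) = KR·s(k)·RK, so each term gains KR as a prefix and RK as a suffix.
From KRKRKRZRRKRKRK, 2 further steps: KRKRKRZRRKRKRK → KRKRKRKRZRRKRKRKRK → (answer).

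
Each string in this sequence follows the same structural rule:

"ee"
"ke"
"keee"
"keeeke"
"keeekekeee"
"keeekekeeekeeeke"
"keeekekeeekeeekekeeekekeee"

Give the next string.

This is a Fibonacci-style word recurrence s(k) = s(k−1)·s(k−2): e.g. ke·ee = keee.
Continuing: keeekekeeekeeekekeeekekeee · keeekekeeekeeeke gives term 8.

keeekekeeekeeekekeeekekeeekeeekekeeekeeeke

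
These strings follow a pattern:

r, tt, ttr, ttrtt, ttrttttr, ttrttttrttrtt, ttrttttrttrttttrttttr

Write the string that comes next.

ttrttttrttrttttrttttrttrttttrttrtt

From term 3 onward, concatenate the last term with the second-to-last: tt·r = ttr, ttr·tt = ttrtt, …
The next term joins ttrttttrttrttttrttttr and ttrttttrttrtt.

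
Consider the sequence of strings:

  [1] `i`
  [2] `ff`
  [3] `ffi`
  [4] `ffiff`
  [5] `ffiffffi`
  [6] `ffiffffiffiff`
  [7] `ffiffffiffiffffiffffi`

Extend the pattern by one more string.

ffiffffiffiffffiffffiffiffffiffiff

From term 3 onward, concatenate the last term with the second-to-last: ff·i = ffi, ffi·ff = ffiff, …
The next term joins ffiffffiffiffffiffffi and ffiffffiffiff.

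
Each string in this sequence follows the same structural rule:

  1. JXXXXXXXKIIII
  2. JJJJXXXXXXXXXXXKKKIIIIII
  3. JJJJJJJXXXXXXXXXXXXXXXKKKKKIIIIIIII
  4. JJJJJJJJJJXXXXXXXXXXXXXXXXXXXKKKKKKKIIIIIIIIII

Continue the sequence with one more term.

JJJJJJJJJJJJJXXXXXXXXXXXXXXXXXXXXXXXKKKKKKKKKIIIIIIIIIIII

Term n consists of 3n-2 J's, followed by 4n+3 X's, followed by 2n-1 K's, followed by 2n+2 I's (n = 1, 2, …).
At n = 5 the blocks have lengths 13, 23, 9, 12.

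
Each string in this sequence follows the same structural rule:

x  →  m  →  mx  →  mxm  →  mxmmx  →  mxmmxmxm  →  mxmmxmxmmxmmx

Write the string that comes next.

From term 3 onward, concatenate the last term with the second-to-last: m·x = mx, mx·m = mxm, …
So term 8 is mxmmxmxmmxmmx·mxmmxmxm.

mxmmxmxmmxmmxmxmmxmxm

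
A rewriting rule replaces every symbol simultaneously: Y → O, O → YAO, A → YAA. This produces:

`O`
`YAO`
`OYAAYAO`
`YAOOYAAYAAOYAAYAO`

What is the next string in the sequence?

Rewriting the 17 symbols of YAOOYAAYAAOYAAYAO one by one yields O YAA YAO YAO O YAA YAA O YAA YAA YAO O YAA YAA O YAA YAO; concatenated:

OYAAYAOYAOOYAAYAAOYAAYAAYAOOYAAYAAOYAAYAO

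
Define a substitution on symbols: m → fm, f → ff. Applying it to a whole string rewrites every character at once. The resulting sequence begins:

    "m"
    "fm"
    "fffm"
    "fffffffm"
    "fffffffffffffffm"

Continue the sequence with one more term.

Replace each of the 16 characters of fffffffffffffffm in place — ff ff ff ff ff ff ff ff ff ff ff ff ff ff ff fm — and concatenate.

fffffffffffffffffffffffffffffffm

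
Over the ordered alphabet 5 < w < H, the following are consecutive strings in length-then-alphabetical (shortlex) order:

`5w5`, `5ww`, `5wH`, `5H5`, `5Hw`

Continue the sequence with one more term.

The successor of 5Hw increments the rightmost position that isn't already H and resets every position after it to 5.

5HH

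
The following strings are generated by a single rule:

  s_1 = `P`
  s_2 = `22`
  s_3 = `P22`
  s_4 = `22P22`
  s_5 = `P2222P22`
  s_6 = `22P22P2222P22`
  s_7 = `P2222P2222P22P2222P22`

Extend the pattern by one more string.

22P22P2222P22P2222P2222P22P2222P22

Each term (from the third on) is the two preceding terms concatenated in order: term 3 = P·22 = P22.
So term 8 is 22P22P2222P22·P2222P2222P22P2222P22.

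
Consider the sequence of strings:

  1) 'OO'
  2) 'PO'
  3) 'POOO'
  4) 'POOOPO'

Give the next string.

POOOPOPOOO

This is a Fibonacci-style word recurrence s(k) = s(k−1)·s(k−2): e.g. PO·OO = POOO.
Continuing: POOOPO · POOO gives term 5.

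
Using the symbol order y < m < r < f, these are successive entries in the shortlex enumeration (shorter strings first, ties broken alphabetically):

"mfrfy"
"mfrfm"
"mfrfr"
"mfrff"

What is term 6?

mffym

Continuing the enumeration 2 steps past mfrff: mfrff → mffyy → (answer).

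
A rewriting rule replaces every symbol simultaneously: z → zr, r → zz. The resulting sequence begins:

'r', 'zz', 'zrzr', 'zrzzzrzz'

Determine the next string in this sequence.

Apply φ to zrzzzrzz symbol by symbol: z→zr, r→zz, z→zr, z→zr, z→zr, r→zz, z→zr, z→zr; joined: zr zz zr zr zr zz zr zr.

zrzzzrzrzrzzzrzr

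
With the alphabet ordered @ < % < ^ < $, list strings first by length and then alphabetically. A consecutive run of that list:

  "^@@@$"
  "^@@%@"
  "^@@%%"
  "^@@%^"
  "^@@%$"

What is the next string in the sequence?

^@@^@

The successor of ^@@%$ increments the rightmost position that isn't already $ and resets every position after it to @.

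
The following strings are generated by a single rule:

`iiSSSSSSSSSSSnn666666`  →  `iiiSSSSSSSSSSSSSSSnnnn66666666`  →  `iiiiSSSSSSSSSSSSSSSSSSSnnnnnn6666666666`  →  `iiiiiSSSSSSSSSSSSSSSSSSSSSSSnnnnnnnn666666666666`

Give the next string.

The n-th term is n i's then 4n+3 S's then 2n-2 n's then 2n+2 6's, where the shown terms are n = 2, 3, 4, 5.
At n = 6 the blocks have lengths 6, 27, 10, 14.

iiiiiiSSSSSSSSSSSSSSSSSSSSSSSSSSSnnnnnnnnnn66666666666666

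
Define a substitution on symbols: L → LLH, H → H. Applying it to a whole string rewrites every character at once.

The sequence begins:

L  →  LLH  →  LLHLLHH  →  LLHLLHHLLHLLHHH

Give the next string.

Replace each of the 15 characters of LLHLLHHLLHLLHHH in place — LLH LLH H LLH LLH H H LLH LLH H LLH LLH H H H — and concatenate.

LLHLLHHLLHLLHHHLLHLLHHLLHLLHHHH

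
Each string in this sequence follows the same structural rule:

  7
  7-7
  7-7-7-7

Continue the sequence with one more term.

s(k+1) = s(k)·-·s(k) — each term doubles the last with '-' between the halves.
So the next term is two copies of 7-7-7-7 with '-' between the halves.

7-7-7-7-7-7-7-7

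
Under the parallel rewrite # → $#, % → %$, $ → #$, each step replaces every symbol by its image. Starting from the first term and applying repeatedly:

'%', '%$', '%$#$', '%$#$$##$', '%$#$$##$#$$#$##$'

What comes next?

%$#$$##$#$$#$##$$##$#$$##$$#$##$

φ(%$#$$##$#$$#$##$) expands symbol-by-symbol to %$ #$ $# #$ #$ $# $# #$ $# #$ #$ $# #$ $# $# #$; joining the 16 pieces gives the next term.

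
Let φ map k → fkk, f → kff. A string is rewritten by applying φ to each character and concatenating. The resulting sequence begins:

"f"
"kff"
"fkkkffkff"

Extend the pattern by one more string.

Expanding fkkkffkff: f→kff, k→fkk, k→fkk, k→fkk, f→kff, f→kff, k→fkk, f→kff, f→kff. Concatenated: kff fkk fkk fkk kff kff fkk kff kff.

kfffkkfkkfkkkffkfffkkkffkff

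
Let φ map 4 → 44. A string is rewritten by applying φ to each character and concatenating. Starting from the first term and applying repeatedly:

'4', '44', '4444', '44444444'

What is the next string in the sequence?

Expanding 44444444: 4→44, 4→44, 4→44, 4→44, 4→44, 4→44, 4→44, 4→44. Concatenated: 44 44 44 44 44 44 44 44.

4444444444444444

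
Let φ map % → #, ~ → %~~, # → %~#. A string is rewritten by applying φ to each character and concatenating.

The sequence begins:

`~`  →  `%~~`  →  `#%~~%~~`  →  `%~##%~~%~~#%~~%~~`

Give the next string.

Rewriting the 17 symbols of %~##%~~%~~#%~~%~~ one by one yields # %~~ %~# %~# # %~~ %~~ # %~~ %~~ %~# # %~~ %~~ # %~~ %~~; concatenated:

#%~~%~#%~##%~~%~~#%~~%~~%~##%~~%~~#%~~%~~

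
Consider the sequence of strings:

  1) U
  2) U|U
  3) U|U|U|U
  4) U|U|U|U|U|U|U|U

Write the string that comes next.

U|U|U|U|U|U|U|U|U|U|U|U|U|U|U|U

s(k+1) = s(k)·|·s(k) — each term doubles the last with '|' between the halves.
So the next term is two copies of U|U|U|U|U|U|U|U with '|' between the halves.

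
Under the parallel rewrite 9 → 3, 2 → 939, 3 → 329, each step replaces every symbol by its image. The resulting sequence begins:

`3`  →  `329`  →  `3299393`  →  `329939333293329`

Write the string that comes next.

Rewriting the 15 symbols of 329939333293329 one by one yields 329 939 3 3 329 3 329 329 329 939 3 329 329 939 3; concatenated:

32993933329332932932993933293299393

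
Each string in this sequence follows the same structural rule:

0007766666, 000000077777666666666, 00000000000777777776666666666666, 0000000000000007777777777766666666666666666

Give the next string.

The n-th term is 4n-1 0's then 3n-1 7's then 4n+1 6's (n = 1, 2, …).
At n = 5 the blocks have lengths 19, 14, 21.

000000000000000000077777777777777666666666666666666666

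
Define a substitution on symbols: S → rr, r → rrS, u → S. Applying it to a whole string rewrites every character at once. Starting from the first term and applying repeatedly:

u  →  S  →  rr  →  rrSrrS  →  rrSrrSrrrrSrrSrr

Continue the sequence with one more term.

Rewriting the 16 symbols of rrSrrSrrrrSrrSrr one by one yields rrS rrS rr rrS rrS rr rrS rrS rrS rrS rr rrS rrS rr rrS rrS; concatenated:

rrSrrSrrrrSrrSrrrrSrrSrrSrrSrrrrSrrSrrrrSrrS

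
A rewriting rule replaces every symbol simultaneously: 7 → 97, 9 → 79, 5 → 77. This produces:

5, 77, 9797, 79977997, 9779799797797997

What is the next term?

Rewriting the 16 symbols of 9779799797797997 one by one yields 79 97 97 79 97 79 79 97 79 97 97 79 97 79 79 97; concatenated:

79979779977979977997977997797997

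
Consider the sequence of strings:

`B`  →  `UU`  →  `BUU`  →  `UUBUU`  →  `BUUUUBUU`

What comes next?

Each term (from the third on) is the two preceding terms concatenated in order: term 3 = B·UU = BUU.
The next term joins UUBUU and BUUUUBUU.

UUBUUBUUUUBUU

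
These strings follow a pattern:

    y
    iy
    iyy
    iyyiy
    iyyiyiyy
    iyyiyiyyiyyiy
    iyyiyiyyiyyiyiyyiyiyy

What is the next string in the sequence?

Each term (from the third on) is the previous term followed by the one before it: term 3 = iy·y = iyy.
So term 8 is iyyiyiyyiyyiyiyyiyiyy·iyyiyiyyiyyiy.

iyyiyiyyiyyiyiyyiyiyyiyyiyiyyiyyiy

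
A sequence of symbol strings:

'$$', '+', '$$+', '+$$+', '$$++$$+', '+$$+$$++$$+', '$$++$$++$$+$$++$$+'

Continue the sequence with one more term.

This is a Fibonacci-style word recurrence s(k) = s(k−2)·s(k−1): e.g. $$·+ = $$+.
Continuing: +$$+$$++$$+ · $$++$$++$$+$$++$$+ gives term 8.

+$$+$$++$$+$$++$$++$$+$$++$$+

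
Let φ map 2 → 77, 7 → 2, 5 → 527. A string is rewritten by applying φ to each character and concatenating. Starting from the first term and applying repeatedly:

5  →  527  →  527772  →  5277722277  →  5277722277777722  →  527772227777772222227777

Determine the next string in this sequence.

Replace each of the 24 characters of 527772227777772222227777 in place — 527 77 2 2 2 77 77 77 2 2 2 2 2 2 77 77 77 77 77 77 2 2 2 2 — and concatenate.

527772227777772222227777777777772222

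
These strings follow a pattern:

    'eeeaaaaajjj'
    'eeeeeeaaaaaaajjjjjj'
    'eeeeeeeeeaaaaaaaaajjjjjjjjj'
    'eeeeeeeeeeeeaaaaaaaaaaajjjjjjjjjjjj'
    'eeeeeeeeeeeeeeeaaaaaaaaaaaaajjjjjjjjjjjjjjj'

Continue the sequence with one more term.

Each string has the form e^{3n} a^{2n+3} j^{3n} (n = 1, 2, …).
At n = 6 the blocks have lengths 18, 15, 18.

eeeeeeeeeeeeeeeeeeaaaaaaaaaaaaaaajjjjjjjjjjjjjjjjjj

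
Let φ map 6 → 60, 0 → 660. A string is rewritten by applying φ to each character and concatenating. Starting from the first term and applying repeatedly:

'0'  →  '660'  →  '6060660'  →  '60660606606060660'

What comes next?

60660606066060660606066060660606606060660

Applying the rule to each of the 17 symbols of 60660606606060660 gives the pieces 60 660 60 60 660 60 660 60 60 660 60 660 60 660 60 60 660, which concatenate to the answer.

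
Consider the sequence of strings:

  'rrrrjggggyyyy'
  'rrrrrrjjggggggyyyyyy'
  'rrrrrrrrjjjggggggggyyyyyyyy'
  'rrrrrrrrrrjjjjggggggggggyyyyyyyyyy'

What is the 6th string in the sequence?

Term n consists of 2n r's, followed by n-1 j's, followed by 2n g's, followed by 2n y's, where the shown terms are n = 2, 3, 4, 5.
At n = 7 the blocks have lengths 14, 6, 14, 14.

rrrrrrrrrrrrrrjjjjjjggggggggggggggyyyyyyyyyyyyyy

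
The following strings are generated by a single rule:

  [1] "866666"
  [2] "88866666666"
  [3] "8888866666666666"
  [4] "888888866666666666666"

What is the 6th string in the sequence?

8888888888866666666666666666666

Reading off run lengths: 8 runs 1, 3, 5, 7; 6 runs 5, 8, 11, 14 — each is linear in n (n = 1, 2, …).
Setting n = 6 gives 11, 20 characters in each block.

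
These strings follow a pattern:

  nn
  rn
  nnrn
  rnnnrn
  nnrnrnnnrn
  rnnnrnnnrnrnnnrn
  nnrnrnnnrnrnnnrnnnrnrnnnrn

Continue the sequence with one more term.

rnnnrnnnrnrnnnrnnnrnrnnnrnrnnnrnnnrnrnnnrn

From term 3 onward, concatenate the second-to-last term with the last: nn·rn = nnrn, rn·nnrn = rnnnrn, …
Continuing: rnnnrnnnrnrnnnrn · nnrnrnnnrnrnnnrnnnrnrnnnrn gives term 8.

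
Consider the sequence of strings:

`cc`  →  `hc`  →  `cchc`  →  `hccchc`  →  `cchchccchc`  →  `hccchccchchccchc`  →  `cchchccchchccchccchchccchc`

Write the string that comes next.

hccchccchchccchccchchccchchccchccchchccchc

From term 3 onward, concatenate the second-to-last term with the last: cc·hc = cchc, hc·cchc = hccchc, …
So term 8 is hccchccchchccchc·cchchccchchccchccchchccchc.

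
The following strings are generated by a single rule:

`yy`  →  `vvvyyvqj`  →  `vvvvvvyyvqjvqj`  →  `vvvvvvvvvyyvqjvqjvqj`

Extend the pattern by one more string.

s(k+1) = vvv·s(k)·vqj, so each term gains vvv as a prefix and vqj as a suffix.
So the next term is vvv·vvvvvvvvvyyvqjvqjvqj·vqj.

vvvvvvvvvvvvyyvqjvqjvqjvqj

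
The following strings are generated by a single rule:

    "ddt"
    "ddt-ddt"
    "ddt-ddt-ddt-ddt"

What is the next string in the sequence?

ddt-ddt-ddt-ddt-ddt-ddt-ddt-ddt

s(k+1) = s(k)·-·s(k) — each term doubles the last with '-' between the halves.
So the next term is two copies of ddt-ddt-ddt-ddt with '-' between the halves.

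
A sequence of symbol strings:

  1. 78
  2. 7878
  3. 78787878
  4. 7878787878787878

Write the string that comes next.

Each string is two copies of the previous one concatenated.
So the next term is two copies of 7878787878787878.

78787878787878787878787878787878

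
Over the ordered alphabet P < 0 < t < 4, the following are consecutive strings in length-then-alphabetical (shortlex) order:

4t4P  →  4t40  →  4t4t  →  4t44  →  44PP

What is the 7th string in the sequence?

Advancing 2 positions from 44PP through 44PP → 44P0 reaches term 7.

44Pt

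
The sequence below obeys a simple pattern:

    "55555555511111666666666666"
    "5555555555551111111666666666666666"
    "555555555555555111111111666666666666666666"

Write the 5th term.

Term n consists of 3n 5's, followed by 2n-1 1's, followed by 3n+3 6's, where the shown terms are n = 3, 4, 5.
For term 5, n = 7, so the run lengths are 21, 13, 24.

5555555555555555555551111111111111666666666666666666666666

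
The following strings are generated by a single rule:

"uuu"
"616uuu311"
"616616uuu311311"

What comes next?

616616616uuu311311311

Every step adds 616 to the front and 311 to the end of the previous string.
One more step from 616616uuu311311 gives the answer.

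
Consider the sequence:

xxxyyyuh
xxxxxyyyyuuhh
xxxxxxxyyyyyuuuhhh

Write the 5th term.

Term n consists of 2n-1 x's, followed by n+1 y's, followed by n-1 u's, followed by n-1 h's, where the shown terms are n = 2, 3, 4.
At n = 6 the blocks have lengths 11, 7, 5, 5.

xxxxxxxxxxxyyyyyyyuuuuuhhhhh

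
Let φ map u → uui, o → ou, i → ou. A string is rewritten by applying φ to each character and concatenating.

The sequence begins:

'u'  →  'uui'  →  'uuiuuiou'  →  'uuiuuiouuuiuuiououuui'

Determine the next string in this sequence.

Rewriting the 21 symbols of uuiuuiouuuiuuiououuui one by one yields uui uui ou uui uui ou ou uui uui uui ou uui uui ou ou uui ou uui uui uui ou; concatenated:

uuiuuiouuuiuuiououuuiuuiuuiouuuiuuiououuuiouuuiuuiuuiou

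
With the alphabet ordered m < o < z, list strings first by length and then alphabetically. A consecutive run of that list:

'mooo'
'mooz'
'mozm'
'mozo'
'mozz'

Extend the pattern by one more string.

The successor of mozz increments the rightmost position that isn't already z and resets every position after it to m.

mzmm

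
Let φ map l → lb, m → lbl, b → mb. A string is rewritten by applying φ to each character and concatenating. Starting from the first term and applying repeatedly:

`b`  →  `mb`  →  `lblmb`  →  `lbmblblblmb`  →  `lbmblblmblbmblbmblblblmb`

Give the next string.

Rewriting the 24 symbols of lbmblblmblbmblbmblblblmb one by one yields lb mb lbl mb lb mb lb lbl mb lb mb lbl mb lb mb lbl mb lb mb lb mb lb lbl mb; concatenated:

lbmblblmblbmblblblmblbmblblmblbmblblmblbmblbmblblblmb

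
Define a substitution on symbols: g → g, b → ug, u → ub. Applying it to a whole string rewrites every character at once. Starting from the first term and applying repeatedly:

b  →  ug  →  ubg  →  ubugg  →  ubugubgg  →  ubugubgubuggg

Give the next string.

ubugubgubuggubugubggg

Replace each of the 13 characters of ubugubgubuggg in place — ub ug ub g ub ug g ub ug ub g g g — and concatenate.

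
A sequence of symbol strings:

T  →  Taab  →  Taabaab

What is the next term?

Taabaabaab

The strings grow by a fixed suffix aab each time.
So the next term is Taabaab·aab.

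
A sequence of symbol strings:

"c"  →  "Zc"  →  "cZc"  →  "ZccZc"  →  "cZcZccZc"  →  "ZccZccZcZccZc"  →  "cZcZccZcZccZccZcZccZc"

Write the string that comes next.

ZccZccZcZccZccZcZccZcZccZccZcZccZc

Each term (from the third on) is the two preceding terms concatenated in order: term 3 = c·Zc = cZc.
Continuing: ZccZccZcZccZc · cZcZccZcZccZccZcZccZc gives term 8.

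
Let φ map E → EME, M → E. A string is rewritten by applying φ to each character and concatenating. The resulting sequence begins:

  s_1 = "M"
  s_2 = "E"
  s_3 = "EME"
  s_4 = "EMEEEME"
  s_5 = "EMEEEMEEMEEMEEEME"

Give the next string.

EMEEEMEEMEEMEEEMEEMEEEMEEMEEEMEEMEEMEEEME

Replace each of the 17 characters of EMEEEMEEMEEMEEEME in place — EME E EME EME EME E EME EME E EME EME E EME EME EME E EME — and concatenate.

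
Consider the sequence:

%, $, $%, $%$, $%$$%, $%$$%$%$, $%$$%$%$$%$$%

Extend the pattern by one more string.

$%$$%$%$$%$$%$%$$%$%$

This is a Fibonacci-style word recurrence s(k) = s(k−1)·s(k−2): e.g. $·% = $%.
The next term joins $%$$%$%$$%$$% and $%$$%$%$.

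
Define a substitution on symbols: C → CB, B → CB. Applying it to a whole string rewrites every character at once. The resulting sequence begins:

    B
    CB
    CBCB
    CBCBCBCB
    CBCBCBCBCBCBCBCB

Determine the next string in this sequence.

Replace each of the 16 characters of CBCBCBCBCBCBCBCB in place — CB CB CB CB CB CB CB CB CB CB CB CB CB CB CB CB — and concatenate.

CBCBCBCBCBCBCBCBCBCBCBCBCBCBCBCB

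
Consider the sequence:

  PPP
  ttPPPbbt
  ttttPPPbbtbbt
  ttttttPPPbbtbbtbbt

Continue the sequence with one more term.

Every step adds tt to the front and bbt to the end of the previous string.
Applying this once more to ttttttPPPbbtbbtbbt:

ttttttttPPPbbtbbtbbtbbt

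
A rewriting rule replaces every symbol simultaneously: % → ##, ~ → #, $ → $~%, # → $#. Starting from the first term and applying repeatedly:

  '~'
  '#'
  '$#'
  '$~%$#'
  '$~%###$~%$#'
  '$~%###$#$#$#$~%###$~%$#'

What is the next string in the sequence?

$~%###$#$#$#$~%$#$~%$#$~%$#$~%###$#$#$#$~%###$~%$#

Replace each of the 23 characters of $~%###$#$#$#$~%###$~%$# in place — $~% # ## $# $# $# $~% $# $~% $# $~% $# $~% # ## $# $# $# $~% # ## $~% $# — and concatenate.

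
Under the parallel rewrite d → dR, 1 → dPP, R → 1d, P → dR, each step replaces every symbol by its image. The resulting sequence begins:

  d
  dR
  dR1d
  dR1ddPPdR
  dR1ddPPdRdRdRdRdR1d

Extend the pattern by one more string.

φ(dR1ddPPdRdRdRdRdR1d) expands symbol-by-symbol to dR 1d dPP dR dR dR dR dR 1d dR 1d dR 1d dR 1d dR 1d dPP dR; joining the 19 pieces gives the next term.

dR1ddPPdRdRdRdRdR1ddR1ddR1ddR1ddR1ddPPdR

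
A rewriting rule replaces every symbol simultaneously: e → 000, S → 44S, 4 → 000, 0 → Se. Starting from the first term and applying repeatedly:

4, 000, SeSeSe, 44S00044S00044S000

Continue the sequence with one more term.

φ(44S00044S00044S000) expands symbol-by-symbol to 000 000 44S Se Se Se 000 000 44S Se Se Se 000 000 44S Se Se Se; joining the 18 pieces gives the next term.

00000044SSeSeSe00000044SSeSeSe00000044SSeSeSe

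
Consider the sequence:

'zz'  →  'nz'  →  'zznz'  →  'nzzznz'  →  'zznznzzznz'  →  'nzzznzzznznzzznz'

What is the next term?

zznznzzznznzzznzzznznzzznz

From term 3 onward, concatenate the second-to-last term with the last: zz·nz = zznz, nz·zznz = nzzznz, …
The next term joins zznznzzznz and nzzznzzznznzzznz.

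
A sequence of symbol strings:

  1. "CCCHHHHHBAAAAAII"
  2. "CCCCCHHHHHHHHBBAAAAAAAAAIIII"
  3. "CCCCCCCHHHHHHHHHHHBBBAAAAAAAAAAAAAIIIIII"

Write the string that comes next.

Reading off run lengths: C runs 3, 5, 7; H runs 5, 8, 11; B runs 1, 2, 3; A runs 5, 9, 13; I runs 2, 4, 6 — each is linear in n (n = 1, 2, …).
For the next term, n = 4, so the run lengths are 9, 14, 4, 17, 8.

CCCCCCCCCHHHHHHHHHHHHHHBBBBAAAAAAAAAAAAAAAAAIIIIIIII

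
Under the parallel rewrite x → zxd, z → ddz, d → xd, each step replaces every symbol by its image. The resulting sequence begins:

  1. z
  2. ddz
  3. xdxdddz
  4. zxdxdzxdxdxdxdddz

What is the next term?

Rewriting the 17 symbols of zxdxdzxdxdxdxdddz one by one yields ddz zxd xd zxd xd ddz zxd xd zxd xd zxd xd zxd xd xd xd ddz; concatenated:

ddzzxdxdzxdxdddzzxdxdzxdxdzxdxdzxdxdxdxdddz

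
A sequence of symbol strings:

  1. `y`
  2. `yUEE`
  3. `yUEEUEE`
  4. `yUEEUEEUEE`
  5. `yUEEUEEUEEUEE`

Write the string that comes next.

yUEEUEEUEEUEEUEE

Each term is the previous one with UEE appended.
One more step from yUEEUEEUEEUEE gives the answer.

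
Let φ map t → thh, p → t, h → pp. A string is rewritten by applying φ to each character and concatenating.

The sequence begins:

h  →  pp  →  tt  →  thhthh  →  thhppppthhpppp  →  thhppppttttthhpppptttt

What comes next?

thhppppttttthhthhthhthhthhppppttttthhthhthhthh

Applying the rule to each of the 22 symbols of thhppppttttthhpppptttt gives the pieces thh pp pp t t t t thh thh thh thh thh pp pp t t t t thh thh thh thh, which concatenate to the answer.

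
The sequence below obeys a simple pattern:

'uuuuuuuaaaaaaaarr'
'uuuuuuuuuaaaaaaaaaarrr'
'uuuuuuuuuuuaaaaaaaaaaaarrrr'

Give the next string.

The n-th term is 2n+1 u's then 2n+2 a's then n-1 r's, where the shown terms are n = 3, 4, 5.
For the next term, n = 6, so the run lengths are 13, 14, 5.

uuuuuuuuuuuuuaaaaaaaaaaaaaarrrrr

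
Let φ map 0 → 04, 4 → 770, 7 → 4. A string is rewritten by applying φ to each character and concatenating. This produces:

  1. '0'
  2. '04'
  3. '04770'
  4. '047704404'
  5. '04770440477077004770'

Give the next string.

0477044047707700477044044404047704404

Applying the rule to each of the 20 symbols of 04770440477077004770 gives the pieces 04 770 4 4 04 770 770 04 770 4 4 04 4 4 04 04 770 4 4 04, which concatenate to the answer.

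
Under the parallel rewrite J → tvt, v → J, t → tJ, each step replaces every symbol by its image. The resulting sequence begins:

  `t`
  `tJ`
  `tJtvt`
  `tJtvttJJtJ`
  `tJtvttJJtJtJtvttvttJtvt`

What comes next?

tJtvttJJtJtJtvttvttJtvttJtvttJJtJtJJtJtJtvttJJtJ

Replace each of the 23 characters of tJtvttJJtJtJtvttvttJtvt in place — tJ tvt tJ J tJ tJ tvt tvt tJ tvt tJ tvt tJ J tJ tJ J tJ tJ tvt tJ J tJ — and concatenate.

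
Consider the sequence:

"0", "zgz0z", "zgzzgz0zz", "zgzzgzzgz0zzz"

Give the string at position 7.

s(k+1) = zgz·s(k)·z, so each term gains zgz as a prefix and z as a suffix.
From zgzzgzzgz0zzz, 3 further steps: zgzzgzzgz0zzz → zgzzgzzgzzgz0zzzz → zgzzgzzgzzgzzgz0zzzzz → (answer).

zgzzgzzgzzgzzgzzgz0zzzzzz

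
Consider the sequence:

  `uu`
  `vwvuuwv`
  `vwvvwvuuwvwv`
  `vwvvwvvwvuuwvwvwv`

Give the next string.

vwvvwvvwvvwvuuwvwvwvwv

s(k+1) = vwv·s(k)·wv, so each term gains vwv as a prefix and wv as a suffix.
One more step from vwvvwvvwvuuwvwvwv gives the answer.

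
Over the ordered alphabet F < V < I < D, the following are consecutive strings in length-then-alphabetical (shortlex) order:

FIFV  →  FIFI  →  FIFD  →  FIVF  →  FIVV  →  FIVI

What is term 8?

FIIF

Stepping forward 2 times from FIVI: FIVI → FIVD, then the target.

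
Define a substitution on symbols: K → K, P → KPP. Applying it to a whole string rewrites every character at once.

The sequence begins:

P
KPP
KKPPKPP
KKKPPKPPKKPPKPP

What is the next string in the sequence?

Applying the rule to each of the 15 symbols of KKKPPKPPKKPPKPP gives the pieces K K K KPP KPP K KPP KPP K K KPP KPP K KPP KPP, which concatenate to the answer.

KKKKPPKPPKKPPKPPKKKPPKPPKKPPKPP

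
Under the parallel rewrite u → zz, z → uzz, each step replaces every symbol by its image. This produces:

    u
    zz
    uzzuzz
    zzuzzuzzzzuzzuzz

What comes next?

φ(zzuzzuzzzzuzzuzz) expands symbol-by-symbol to uzz uzz zz uzz uzz zz uzz uzz uzz uzz zz uzz uzz zz uzz uzz; joining the 16 pieces gives the next term.

uzzuzzzzuzzuzzzzuzzuzzuzzuzzzzuzzuzzzzuzzuzz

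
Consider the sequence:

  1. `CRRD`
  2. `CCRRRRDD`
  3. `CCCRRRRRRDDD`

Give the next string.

CCCCRRRRRRRRDDDD

Term n consists of n C's, followed by 2n R's, followed by n D's (n = 1, 2, …).
For the next term, n = 4, so the run lengths are 4, 8, 4.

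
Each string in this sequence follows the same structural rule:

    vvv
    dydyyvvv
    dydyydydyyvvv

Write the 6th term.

The strings grow by a fixed prefix dydyy each time.
From dydyydydyyvvv, 3 further steps: dydyydydyyvvv → dydyydydyydydyyvvv → dydyydydyydydyydydyyvvv → (answer).

dydyydydyydydyydydyydydyyvvv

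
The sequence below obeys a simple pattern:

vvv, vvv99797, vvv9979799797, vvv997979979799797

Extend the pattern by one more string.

vvv99797997979979799797

Each term is the previous one with 99797 appended.
One more step from vvv997979979799797 gives the answer.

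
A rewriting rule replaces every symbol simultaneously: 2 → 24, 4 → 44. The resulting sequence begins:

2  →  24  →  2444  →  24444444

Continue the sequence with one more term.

Expanding 24444444: 2→24, 4→44, 4→44, 4→44, 4→44, 4→44, 4→44, 4→44. Concatenated: 24 44 44 44 44 44 44 44.

2444444444444444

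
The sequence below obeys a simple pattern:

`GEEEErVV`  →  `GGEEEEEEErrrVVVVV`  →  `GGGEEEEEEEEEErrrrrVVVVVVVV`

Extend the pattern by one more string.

Term n consists of n G's, followed by 3n+1 E's, followed by 2n-1 r's, followed by 3n-1 V's (n = 1, 2, …).
At n = 4 the blocks have lengths 4, 13, 7, 11.

GGGGEEEEEEEEEEEEErrrrrrrVVVVVVVVVVV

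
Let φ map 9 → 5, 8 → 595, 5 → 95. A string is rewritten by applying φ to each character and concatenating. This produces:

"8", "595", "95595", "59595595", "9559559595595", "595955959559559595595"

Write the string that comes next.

Applying the rule to each of the 21 symbols of 595955959559559595595 gives the pieces 95 5 95 5 95 95 5 95 5 95 95 5 95 95 5 95 5 95 95 5 95, which concatenate to the answer.

9559559595595595955959559559595595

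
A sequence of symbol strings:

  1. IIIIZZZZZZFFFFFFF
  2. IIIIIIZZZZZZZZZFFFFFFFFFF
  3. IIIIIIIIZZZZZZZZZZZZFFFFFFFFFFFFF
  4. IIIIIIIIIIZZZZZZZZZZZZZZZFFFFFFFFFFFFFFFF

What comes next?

IIIIIIIIIIIIZZZZZZZZZZZZZZZZZZFFFFFFFFFFFFFFFFFFF

The n-th term is 2n I's then 3n Z's then 3n+1 F's, where the shown terms are n = 2, 3, 4, 5.
At n = 6 the blocks have lengths 12, 18, 19.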